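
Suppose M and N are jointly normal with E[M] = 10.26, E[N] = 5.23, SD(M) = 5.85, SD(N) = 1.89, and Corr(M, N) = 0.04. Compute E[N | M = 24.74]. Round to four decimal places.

For a bivariate normal, E[N | M=x] = μ_N + ρ·(σ_N/σ_M)·(x − μ_M).
E[N | M=24.74] = 5.23 + (0.04)·(1.89/5.85)·(24.74 − (10.26)) = 5.23 + (0.012923)·(14.48) = 5.4171.

5.4171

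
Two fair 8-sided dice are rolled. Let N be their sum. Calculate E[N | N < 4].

8/3

P(N < 4) = 3/64.
Σ over the event: 2·1/64 + 3·1/32 = 1/8.
E[N | N < 4] = (1/8) / (3/64) = 8/3.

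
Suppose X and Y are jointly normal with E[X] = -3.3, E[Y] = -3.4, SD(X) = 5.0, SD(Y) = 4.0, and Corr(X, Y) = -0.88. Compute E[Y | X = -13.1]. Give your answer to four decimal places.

The regression of Y on X has slope ρ·σ_Y/σ_X and passes through (μ_X, μ_Y).
E[Y | X=-13.1] = -3.4 + (-0.88)·(4.0/5.0)·(-13.1 − (-3.3)) = -3.4 + (-0.704)·(-9.8) = 3.4992.

3.4992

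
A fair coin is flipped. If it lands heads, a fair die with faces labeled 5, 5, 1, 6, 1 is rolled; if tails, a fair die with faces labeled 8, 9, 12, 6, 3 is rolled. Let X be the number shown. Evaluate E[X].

28/5

E[X | heads] = (5+5+1+6+1)/5 = 18/5.
E[X | tails] = (8+9+12+6+3)/5 = 38/5.
By the law of total expectation,
E[X] = (1/2)·(18/5) + (1/2)·(38/5) = 28/5.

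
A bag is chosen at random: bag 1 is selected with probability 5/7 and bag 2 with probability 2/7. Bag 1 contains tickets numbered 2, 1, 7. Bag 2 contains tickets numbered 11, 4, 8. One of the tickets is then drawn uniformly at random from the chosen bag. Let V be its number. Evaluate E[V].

32/7

E[V | bag 1] = (2+1+7)/3 = 10/3.
E[V | bag 2] = (11+4+8)/3 = 23/3.
By the law of total expectation,
E[V] = (5/7)·(10/3) + (2/7)·(23/3) = 32/7.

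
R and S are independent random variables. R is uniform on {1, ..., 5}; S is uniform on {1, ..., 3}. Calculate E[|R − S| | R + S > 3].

7/4

P(R + S > 3) = 4/5.
Summing |R−S|·P(x,y) over outcomes with R + S > 3 gives 7/5.
E[|R − S| | R + S > 3] = (7/5) / (4/5) = 7/4.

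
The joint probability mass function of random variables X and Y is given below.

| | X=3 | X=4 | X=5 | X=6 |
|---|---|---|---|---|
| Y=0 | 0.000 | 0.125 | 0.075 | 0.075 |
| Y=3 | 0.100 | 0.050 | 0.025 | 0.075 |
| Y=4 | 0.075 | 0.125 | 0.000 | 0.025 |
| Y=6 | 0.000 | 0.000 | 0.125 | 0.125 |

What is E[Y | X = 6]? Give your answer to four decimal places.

P(X = 6) = 0.300.
Σ Y·P over the event = 0·(0.075) + 3·(0.075) + 4·(0.025) + 6·(0.125) = 1.075.
E[Y | X = 6] = (1.075) / (0.300) = 3.5833.

3.5833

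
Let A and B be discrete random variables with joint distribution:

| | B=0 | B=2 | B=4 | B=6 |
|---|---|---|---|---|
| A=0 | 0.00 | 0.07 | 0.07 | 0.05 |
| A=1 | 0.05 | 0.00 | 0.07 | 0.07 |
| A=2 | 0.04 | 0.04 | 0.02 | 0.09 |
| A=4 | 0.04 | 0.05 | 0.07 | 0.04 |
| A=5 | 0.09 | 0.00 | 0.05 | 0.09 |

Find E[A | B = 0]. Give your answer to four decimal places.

3.3636

P(B = 0) = 0.22.
Summing A·P(A=x,B=y) over the conditioning event gives 0.74.
E[A | B = 0] = (0.74) / (0.22) = 3.3636.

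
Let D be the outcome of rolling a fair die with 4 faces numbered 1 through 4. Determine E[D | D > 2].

7/2

Given D > 2, D is equally likely to be any of {3, 4}.
E[D | D > 2] = (3 + 4) / 2 = 7/2.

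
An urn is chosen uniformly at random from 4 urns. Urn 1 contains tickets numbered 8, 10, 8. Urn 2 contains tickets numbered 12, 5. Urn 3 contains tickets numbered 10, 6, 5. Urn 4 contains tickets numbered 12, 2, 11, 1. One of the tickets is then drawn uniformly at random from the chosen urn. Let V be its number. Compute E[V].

23/3

E[V | urn 1] = (8+10+8)/3 = 26/3.
E[V | urn 2] = (12+5)/2 = 17/2.
E[V | urn 3] = (10+6+5)/3 = 7.
E[V | urn 4] = (12+2+11+1)/4 = 13/2.
E[V] = (1/4)·(26/3) + (1/4)·(17/2) + (1/4)·(7) + (1/4)·(13/2) = 23/3.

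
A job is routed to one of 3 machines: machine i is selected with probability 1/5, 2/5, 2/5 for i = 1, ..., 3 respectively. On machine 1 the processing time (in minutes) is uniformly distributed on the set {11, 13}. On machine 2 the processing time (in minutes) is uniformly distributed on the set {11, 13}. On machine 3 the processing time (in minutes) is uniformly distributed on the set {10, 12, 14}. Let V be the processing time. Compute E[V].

E[V | machine 1] = (11+13)/2 = 12.
E[V | machine 2] = (11+13)/2 = 12.
E[V | machine 3] = (10+12+14)/3 = 12.
By the law of total expectation,
E[V] = (1/5)·(12) + (2/5)·(12) + (2/5)·(12) = 12.

12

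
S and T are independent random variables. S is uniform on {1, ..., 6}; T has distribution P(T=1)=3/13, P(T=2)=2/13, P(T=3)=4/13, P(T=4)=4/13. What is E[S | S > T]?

P(S > T) = 43/78.
Summing S·P(x,y) over outcomes with S > T gives 100/39.
E[S | S > T] = (100/39) / (43/78) = 200/43.

200/43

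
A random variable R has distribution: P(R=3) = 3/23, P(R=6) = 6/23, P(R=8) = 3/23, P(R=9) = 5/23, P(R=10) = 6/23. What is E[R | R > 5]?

33/4

P(R > 5) = 20/23.
Σ over the event: 6·6/23 + 8·3/23 + 9·5/23 + 10·6/23 = 165/23.
E[R | R > 5] = (165/23) / (20/23) = 33/4.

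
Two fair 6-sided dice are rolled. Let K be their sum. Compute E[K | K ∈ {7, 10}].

P(K ∈ {7, 10}) = 1/4.
Σ over the event: 7·1/6 + 10·1/12 = 2.
E[K | K ∈ {7, 10}] = (2) / (1/4) = 8.

8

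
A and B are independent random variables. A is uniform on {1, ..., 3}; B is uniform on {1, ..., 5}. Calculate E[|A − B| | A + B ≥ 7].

2

Outcomes with A + B ≥ 7: (2,5), (3,4), (3,5), each with probability 1/15.
E[|A − B| | A + B ≥ 7] = (3 + 1 + 2) / 3 = 2.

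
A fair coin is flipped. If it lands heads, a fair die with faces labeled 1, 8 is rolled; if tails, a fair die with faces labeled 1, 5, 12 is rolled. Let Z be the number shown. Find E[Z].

E[Z | heads] = (1+8)/2 = 9/2.
E[Z | tails] = (1+5+12)/3 = 6.
By the law of total expectation,
E[Z] = (1/2)·(9/2) + (1/2)·(6) = 21/4.

21/4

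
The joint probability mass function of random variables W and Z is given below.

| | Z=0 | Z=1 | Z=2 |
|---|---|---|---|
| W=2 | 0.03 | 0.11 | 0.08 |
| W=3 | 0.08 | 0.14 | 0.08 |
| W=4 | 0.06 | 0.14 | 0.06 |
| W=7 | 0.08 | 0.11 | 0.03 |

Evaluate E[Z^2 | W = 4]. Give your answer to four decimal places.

1.4615

P(W = 4) = 0.26.
Σ Z^2·P over the event = 0·(0.06) + 1·(0.14) + 4·(0.06) = 0.38.
E[Z^2 | W = 4] = (0.38) / (0.26) = 1.4615.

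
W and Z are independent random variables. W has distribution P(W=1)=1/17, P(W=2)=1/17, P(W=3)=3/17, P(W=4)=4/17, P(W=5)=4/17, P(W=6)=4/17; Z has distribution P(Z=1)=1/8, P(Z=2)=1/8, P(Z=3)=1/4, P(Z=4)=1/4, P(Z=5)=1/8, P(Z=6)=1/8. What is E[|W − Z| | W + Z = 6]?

32/17

P(W + Z = 6) = 1/8.
Summing |W−Z|·P(x,y) over outcomes with W + Z = 6 gives 4/17.
E[|W − Z| | W + Z = 6] = (4/17) / (1/8) = 32/17.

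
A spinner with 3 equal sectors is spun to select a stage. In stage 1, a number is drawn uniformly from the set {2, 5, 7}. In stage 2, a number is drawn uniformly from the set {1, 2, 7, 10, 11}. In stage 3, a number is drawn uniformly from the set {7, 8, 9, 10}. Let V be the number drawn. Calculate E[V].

E[V | stage 1] = (2+5+7)/3 = 14/3.
E[V | stage 2] = (1+2+7+10+11)/5 = 31/5.
E[V | stage 3] = (7+8+9+10)/4 = 17/2.
By the law of total expectation,
E[V] = (1/3)·(14/3) + (1/3)·(31/5) + (1/3)·(17/2) = 581/90.

581/90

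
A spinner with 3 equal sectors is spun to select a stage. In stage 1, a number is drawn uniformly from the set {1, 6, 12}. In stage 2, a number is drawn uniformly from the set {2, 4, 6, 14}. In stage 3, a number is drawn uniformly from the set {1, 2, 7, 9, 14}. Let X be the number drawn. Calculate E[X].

583/90

E[X | stage 1] = (1+6+12)/3 = 19/3.
E[X | stage 2] = (2+4+6+14)/4 = 13/2.
E[X | stage 3] = (1+2+7+9+14)/5 = 33/5.
E[X] = (1/3)·(19/3) + (1/3)·(13/2) + (1/3)·(33/5) = 583/90.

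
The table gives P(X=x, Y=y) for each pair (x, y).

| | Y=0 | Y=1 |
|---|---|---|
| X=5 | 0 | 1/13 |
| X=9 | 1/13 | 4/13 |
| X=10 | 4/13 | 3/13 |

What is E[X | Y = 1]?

71/8

P(Y = 1) = 8/13.
Σ X·P over the event = 5·(1/13) + 9·(4/13) + 10·(3/13) = 71/13.
E[X | Y = 1] = (71/13) / (8/13) = 71/8.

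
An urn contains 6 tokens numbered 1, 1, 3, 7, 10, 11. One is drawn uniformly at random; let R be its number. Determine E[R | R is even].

10

P(R is even) = 1/6.
Σ over the event: 10·1/6 = 5/3.
E[R | R is even] = (5/3) / (1/6) = 10.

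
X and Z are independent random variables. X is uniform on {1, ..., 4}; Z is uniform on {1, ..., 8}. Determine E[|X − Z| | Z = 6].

P(Z = 6) = 1/8.
Summing |X−Z|·P(x,y) over outcomes with Z = 6 gives 7/16.
E[|X − Z| | Z = 6] = (7/16) / (1/8) = 7/2.

7/2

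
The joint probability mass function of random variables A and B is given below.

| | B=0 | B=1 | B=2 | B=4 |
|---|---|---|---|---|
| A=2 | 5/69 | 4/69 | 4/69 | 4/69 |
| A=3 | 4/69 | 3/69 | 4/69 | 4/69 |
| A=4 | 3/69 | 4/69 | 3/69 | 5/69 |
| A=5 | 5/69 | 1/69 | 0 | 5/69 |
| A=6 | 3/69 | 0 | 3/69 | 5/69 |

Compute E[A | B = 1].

P(B = 1) = 4/23.
Σ A·P over the event = 2·(4/69) + 3·(3/69) + 4·(4/69) + 5·(1/69) = 38/69.
E[A | B = 1] = (38/69) / (4/23) = 19/6.

19/6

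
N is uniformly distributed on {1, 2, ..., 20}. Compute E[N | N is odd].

10

Given N is odd, N is equally likely to be any of {1, 3, 5, 7, 9, 11, 13, 15, 17, 19}.
E[N | N is odd] = (1 + 3 + 5 + 7 + 9 + 11 + 13 + 15 + 17 + 19) / 10 = 10.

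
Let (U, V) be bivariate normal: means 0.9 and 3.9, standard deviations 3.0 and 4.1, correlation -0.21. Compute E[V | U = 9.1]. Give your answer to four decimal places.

The regression of V on U has slope ρ·σ_V/σ_U and passes through (μ_U, μ_V).
E[V | U=9.1] = 3.9 + (-0.21)·(4.1/3.0)·(9.1 − (0.9)) = 3.9 + (-0.287)·(8.2) = 1.5466.

1.5466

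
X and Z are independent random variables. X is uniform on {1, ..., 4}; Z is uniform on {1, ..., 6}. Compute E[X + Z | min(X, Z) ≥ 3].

8

Outcomes with min(X, Z) ≥ 3: (3,3), (3,4), (3,5), (3,6), (4,3), (4,4), (4,5), (4,6), each with probability 1/24.
E[X + Z | min(X, Z) ≥ 3] = (6 + 7 + 8 + 9 + 7 + 8 + 9 + 10) / 8 = 8.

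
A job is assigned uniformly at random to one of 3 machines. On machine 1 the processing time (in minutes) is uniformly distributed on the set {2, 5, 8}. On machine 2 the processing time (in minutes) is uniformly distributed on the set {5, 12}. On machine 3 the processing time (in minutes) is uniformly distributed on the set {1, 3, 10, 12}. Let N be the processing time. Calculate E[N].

20/3

E[N | machine 1] = (2+5+8)/3 = 5.
E[N | machine 2] = (5+12)/2 = 17/2.
E[N | machine 3] = (1+3+10+12)/4 = 13/2.
By the law of total expectation,
E[N] = (1/3)·(5) + (1/3)·(17/2) + (1/3)·(13/2) = 20/3.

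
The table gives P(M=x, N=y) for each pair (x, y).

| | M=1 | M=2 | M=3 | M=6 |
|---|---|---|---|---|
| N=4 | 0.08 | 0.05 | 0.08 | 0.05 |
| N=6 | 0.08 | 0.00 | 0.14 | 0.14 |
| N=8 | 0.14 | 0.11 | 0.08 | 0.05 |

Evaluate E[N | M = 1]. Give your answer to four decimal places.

P(M = 1) = 0.30.
Σ N·P over the event = 4·(0.08) + 6·(0.08) + 8·(0.14) = 1.92.
E[N | M = 1] = (1.92) / (0.30) = 6.4000.

6.4000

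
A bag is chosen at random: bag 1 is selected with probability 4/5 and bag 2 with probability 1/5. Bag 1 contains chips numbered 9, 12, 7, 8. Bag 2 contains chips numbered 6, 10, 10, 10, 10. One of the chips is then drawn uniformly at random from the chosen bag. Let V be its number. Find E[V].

226/25

E[V | bag 1] = (9+12+7+8)/4 = 9.
E[V | bag 2] = (6+10+10+10+10)/5 = 46/5.
By the law of total expectation,
E[V] = (4/5)·(9) + (1/5)·(46/5) = 226/25.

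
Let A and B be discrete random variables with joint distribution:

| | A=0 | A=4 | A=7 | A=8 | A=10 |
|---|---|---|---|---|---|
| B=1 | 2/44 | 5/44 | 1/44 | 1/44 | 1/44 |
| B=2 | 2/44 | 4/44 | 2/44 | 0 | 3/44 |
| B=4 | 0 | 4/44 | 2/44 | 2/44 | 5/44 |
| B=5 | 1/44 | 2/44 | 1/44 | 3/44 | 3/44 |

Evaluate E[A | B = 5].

P(B = 5) = 5/22.
Σ A·P over the event = 0·(1/44) + 4·(2/44) + 7·(1/44) + 8·(3/44) + 10·(3/44) = 69/44.
E[A | B = 5] = (69/44) / (5/22) = 69/10.

69/10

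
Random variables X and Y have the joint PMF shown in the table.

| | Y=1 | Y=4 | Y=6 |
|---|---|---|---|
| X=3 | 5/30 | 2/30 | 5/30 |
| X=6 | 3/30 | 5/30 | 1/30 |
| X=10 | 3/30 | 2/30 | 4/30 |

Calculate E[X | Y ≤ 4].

119/20

P(Y ≤ 4) = 2/3.
Summing X·P(X=x,Y=y) over the conditioning event gives 119/30.
E[X | Y ≤ 4] = (119/30) / (2/3) = 119/20.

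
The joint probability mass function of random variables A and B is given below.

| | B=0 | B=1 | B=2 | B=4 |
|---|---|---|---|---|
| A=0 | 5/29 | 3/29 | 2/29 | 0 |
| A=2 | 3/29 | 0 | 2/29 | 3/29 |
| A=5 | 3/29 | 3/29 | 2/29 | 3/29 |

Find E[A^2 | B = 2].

P(B = 2) = 6/29.
Σ A^2·P over the event = 0·(2/29) + 4·(2/29) + 25·(2/29) = 2.
E[A^2 | B = 2] = (2) / (6/29) = 29/3.

29/3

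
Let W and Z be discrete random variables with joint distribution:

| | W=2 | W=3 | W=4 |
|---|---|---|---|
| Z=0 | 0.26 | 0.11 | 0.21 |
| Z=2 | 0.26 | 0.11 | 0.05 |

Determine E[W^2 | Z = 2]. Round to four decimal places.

6.7381

P(Z = 2) = 0.42.
Σ W^2·P over the event = 4·(0.26) + 9·(0.11) + 16·(0.05) = 2.83.
E[W^2 | Z = 2] = (2.83) / (0.42) = 6.7381.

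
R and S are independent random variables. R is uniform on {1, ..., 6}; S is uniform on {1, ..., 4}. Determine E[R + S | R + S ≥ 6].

52/7

P(R + S ≥ 6) = 7/12.
Summing (R+S)·P(x,y) over outcomes with R + S ≥ 6 gives 13/3.
E[R + S | R + S ≥ 6] = (13/3) / (7/12) = 52/7.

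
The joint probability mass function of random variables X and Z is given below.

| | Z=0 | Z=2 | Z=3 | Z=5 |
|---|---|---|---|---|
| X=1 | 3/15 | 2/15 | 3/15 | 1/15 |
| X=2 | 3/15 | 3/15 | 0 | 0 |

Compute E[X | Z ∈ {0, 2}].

P(Z ∈ {0, 2}) = 11/15.
Σ X·P over the event = 1·(3/15) + 1·(2/15) + 2·(3/15) + 2·(3/15) = 17/15.
E[X | Z ∈ {0, 2}] = (17/15) / (11/15) = 17/11.

17/11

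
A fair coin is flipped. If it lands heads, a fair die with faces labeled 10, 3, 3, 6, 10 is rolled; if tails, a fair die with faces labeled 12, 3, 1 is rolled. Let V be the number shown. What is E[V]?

E[V | heads] = (10+3+3+6+10)/5 = 32/5.
E[V | tails] = (12+3+1)/3 = 16/3.
E[V] = (1/2)·(32/5) + (1/2)·(16/3) = 88/15.

88/15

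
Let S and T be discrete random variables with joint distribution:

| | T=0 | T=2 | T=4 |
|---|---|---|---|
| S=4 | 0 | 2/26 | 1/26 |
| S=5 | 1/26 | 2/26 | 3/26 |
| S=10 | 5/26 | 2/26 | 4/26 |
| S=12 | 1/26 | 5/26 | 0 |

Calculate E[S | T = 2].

P(T = 2) = 11/26.
Σ S·P over the event = 4·(2/26) + 5·(2/26) + 10·(2/26) + 12·(5/26) = 49/13.
E[S | T = 2] = (49/13) / (11/26) = 98/11.

98/11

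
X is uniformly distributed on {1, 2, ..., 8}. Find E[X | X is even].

5

Given X is even, X is equally likely to be any of {2, 4, 6, 8}.
E[X | X is even] = (2 + 4 + 6 + 8) / 4 = 5.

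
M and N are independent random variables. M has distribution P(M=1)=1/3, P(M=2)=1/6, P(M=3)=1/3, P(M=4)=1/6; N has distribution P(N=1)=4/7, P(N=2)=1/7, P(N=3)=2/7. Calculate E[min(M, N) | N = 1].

P(N = 1) = 4/7.
Summing min(M,N)·P(x,y) over outcomes with N = 1 gives 4/7.
E[min(M, N) | N = 1] = (4/7) / (4/7) = 1.

1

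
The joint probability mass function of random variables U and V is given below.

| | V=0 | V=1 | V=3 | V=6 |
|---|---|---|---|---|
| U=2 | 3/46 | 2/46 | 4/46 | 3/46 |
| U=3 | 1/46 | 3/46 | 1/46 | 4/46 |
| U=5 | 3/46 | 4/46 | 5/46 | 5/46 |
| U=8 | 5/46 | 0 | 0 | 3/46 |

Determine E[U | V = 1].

11/3

P(V = 1) = 9/46.
Σ U·P over the event = 2·(2/46) + 3·(3/46) + 5·(4/46) = 33/46.
E[U | V = 1] = (33/46) / (9/46) = 11/3.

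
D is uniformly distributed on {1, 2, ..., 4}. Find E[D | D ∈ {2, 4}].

3

P(D ∈ {2, 4}) = 1/2.
Σ over the event: 2·1/4 + 4·1/4 = 3/2.
E[D | D ∈ {2, 4}] = (3/2) / (1/2) = 3.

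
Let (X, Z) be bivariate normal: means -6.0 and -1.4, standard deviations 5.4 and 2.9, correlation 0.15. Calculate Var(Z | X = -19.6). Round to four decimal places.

For a bivariate normal, Var(Z | X=x) = σ_Z²(1 − ρ²).
Var(Z | X=-19.6) = (2.9)²·(1 − (0.15)²) = 8.41·0.9775 = 8.2208.

8.2208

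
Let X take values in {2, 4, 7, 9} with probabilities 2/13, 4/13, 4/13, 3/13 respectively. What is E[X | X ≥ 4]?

P(X ≥ 4) = 11/13.
Σ over the event: 4·4/13 + 7·4/13 + 9·3/13 = 71/13.
E[X | X ≥ 4] = (71/13) / (11/13) = 71/11.

71/11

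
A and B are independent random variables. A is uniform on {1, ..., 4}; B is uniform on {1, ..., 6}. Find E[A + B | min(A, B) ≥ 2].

7

P(min(A, B) ≥ 2) = 5/8.
Summing (A+B)·P(x,y) over outcomes with min(A, B) ≥ 2 gives 35/8.
E[A + B | min(A, B) ≥ 2] = (35/8) / (5/8) = 7.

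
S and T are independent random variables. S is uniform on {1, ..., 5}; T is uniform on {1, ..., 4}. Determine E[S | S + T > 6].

13/3

Outcomes with S + T > 6: (3,4), (4,3), (4,4), (5,2), (5,3), (5,4), each with probability 1/20.
E[S | S + T > 6] = (3 + 4 + 4 + 5 + 5 + 5) / 6 = 13/3.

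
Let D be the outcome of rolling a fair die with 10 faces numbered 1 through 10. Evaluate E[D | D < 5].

5/2

Given D < 5, D is equally likely to be any of {1, 2, 3, 4}.
E[D | D < 5] = (1 + 2 + 3 + 4) / 4 = 5/2.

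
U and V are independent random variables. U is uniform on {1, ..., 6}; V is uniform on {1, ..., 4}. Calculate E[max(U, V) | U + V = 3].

2

Outcomes with U + V = 3: (1,2), (2,1), each with probability 1/24.
E[max(U, V) | U + V = 3] = (2 + 2) / 2 = 2.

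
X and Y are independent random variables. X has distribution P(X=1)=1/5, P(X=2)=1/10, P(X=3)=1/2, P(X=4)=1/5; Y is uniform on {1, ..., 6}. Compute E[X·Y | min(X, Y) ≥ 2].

25/2

P(min(X, Y) ≥ 2) = 2/3.
Summing XY·P(x,y) over outcomes with min(X, Y) ≥ 2 gives 25/3.
E[X·Y | min(X, Y) ≥ 2] = (25/3) / (2/3) = 25/2.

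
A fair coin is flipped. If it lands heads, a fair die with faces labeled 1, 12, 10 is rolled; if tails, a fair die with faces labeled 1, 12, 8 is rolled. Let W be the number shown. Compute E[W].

E[W | heads] = (1+12+10)/3 = 23/3.
E[W | tails] = (1+12+8)/3 = 7.
By the law of total expectation,
E[W] = (1/2)·(23/3) + (1/2)·(7) = 22/3.

22/3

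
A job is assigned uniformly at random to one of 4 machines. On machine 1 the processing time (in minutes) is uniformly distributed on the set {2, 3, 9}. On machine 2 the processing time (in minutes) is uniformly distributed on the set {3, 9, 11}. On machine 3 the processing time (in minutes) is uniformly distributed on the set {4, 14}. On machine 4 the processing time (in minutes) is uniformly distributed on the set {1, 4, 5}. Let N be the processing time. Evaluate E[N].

E[N | machine 1] = (2+3+9)/3 = 14/3.
E[N | machine 2] = (3+9+11)/3 = 23/3.
E[N | machine 3] = (4+14)/2 = 9.
E[N | machine 4] = (1+4+5)/3 = 10/3.
By the law of total expectation,
E[N] = (1/4)·(14/3) + (1/4)·(23/3) + (1/4)·(9) + (1/4)·(10/3) = 37/6.

37/6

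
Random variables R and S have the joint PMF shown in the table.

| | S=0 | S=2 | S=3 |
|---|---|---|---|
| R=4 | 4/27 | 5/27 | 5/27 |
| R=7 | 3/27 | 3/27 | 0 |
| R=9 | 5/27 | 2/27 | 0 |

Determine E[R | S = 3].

P(S = 3) = 5/27.
Σ R·P over the event = 4·(5/27) = 20/27.
E[R | S = 3] = (20/27) / (5/27) = 4.

4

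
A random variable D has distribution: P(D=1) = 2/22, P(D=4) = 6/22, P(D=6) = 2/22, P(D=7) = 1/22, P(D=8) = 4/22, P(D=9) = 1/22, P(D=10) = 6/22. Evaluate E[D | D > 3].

P(D > 3) = 10/11.
Σ over the event: 4·3/11 + 6·1/11 + 7·1/22 + 8·2/11 + 9·1/22 + 10·3/11 = 72/11.
E[D | D > 3] = (72/11) / (10/11) = 36/5.

36/5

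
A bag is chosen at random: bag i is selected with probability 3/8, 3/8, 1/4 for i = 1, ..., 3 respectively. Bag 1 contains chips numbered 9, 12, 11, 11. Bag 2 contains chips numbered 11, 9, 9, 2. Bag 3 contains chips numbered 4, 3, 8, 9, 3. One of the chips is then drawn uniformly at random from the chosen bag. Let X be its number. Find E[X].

663/80

E[X | bag 1] = (9+12+11+11)/4 = 43/4.
E[X | bag 2] = (11+9+9+2)/4 = 31/4.
E[X | bag 3] = (4+3+8+9+3)/5 = 27/5.
E[X] = (3/8)·(43/4) + (3/8)·(31/4) + (1/4)·(27/5) = 663/80.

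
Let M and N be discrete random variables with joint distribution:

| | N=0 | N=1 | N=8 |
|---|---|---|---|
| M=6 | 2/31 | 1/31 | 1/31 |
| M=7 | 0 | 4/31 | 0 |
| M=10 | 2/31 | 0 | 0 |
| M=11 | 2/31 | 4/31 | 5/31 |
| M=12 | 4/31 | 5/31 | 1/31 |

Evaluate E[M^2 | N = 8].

785/7

P(N = 8) = 7/31.
Σ M^2·P over the event = 36·(1/31) + 121·(5/31) + 144·(1/31) = 785/31.
E[M^2 | N = 8] = (785/31) / (7/31) = 785/7.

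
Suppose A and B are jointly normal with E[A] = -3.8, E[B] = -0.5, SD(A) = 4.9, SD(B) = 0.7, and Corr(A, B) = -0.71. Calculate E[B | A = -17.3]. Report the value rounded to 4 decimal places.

For a bivariate normal, E[B | A=x] = μ_B + ρ·(σ_B/σ_A)·(x − μ_A).
E[B | A=-17.3] = -0.5 + (-0.71)·(0.7/4.9)·(-17.3 − (-3.8)) = -0.5 + (-0.10143)·(-13.5) = 0.8693.

0.8693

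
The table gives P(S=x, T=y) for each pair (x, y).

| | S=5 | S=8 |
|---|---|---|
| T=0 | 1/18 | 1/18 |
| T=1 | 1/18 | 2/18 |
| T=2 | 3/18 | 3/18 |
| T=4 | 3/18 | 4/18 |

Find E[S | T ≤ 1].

34/5

P(T ≤ 1) = 5/18.
Σ S·P over the event = 5·(1/18) + 5·(1/18) + 8·(1/18) + 8·(2/18) = 17/9.
E[S | T ≤ 1] = (17/9) / (5/18) = 34/5.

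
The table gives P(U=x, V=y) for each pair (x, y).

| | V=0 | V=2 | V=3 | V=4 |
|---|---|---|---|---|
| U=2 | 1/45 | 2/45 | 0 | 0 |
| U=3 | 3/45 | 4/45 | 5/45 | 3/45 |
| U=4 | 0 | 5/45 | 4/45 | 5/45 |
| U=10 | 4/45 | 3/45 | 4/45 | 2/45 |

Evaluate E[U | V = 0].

51/8

P(V = 0) = 8/45.
Σ U·P over the event = 2·(1/45) + 3·(3/45) + 10·(4/45) = 17/15.
E[U | V = 0] = (17/15) / (8/45) = 51/8.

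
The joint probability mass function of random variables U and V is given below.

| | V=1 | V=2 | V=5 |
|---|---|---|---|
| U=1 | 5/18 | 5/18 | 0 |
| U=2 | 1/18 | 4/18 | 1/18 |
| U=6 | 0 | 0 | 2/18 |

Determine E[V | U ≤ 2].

29/16

P(U ≤ 2) = 8/9.
Σ V·P over the event = 1·(5/18) + 2·(5/18) + 1·(1/18) + 2·(4/18) + 5·(1/18) = 29/18.
E[V | U ≤ 2] = (29/18) / (8/9) = 29/16.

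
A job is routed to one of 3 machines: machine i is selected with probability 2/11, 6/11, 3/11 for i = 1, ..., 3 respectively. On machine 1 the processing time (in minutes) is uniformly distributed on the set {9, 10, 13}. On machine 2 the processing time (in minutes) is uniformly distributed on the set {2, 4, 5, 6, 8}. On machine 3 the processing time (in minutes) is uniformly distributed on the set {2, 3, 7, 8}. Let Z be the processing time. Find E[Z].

E[Z | machine 1] = (9+10+13)/3 = 32/3.
E[Z | machine 2] = (2+4+5+6+8)/5 = 5.
E[Z | machine 3] = (2+3+7+8)/4 = 5.
By the law of total expectation,
E[Z] = (2/11)·(32/3) + (6/11)·(5) + (3/11)·(5) = 199/33.

199/33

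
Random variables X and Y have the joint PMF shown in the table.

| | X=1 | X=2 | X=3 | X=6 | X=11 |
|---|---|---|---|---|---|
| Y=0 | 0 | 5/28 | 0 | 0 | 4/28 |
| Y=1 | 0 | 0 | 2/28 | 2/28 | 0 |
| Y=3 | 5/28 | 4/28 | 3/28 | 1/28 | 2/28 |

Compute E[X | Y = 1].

P(Y = 1) = 1/7.
Σ X·P over the event = 3·(2/28) + 6·(2/28) = 9/14.
E[X | Y = 1] = (9/14) / (1/7) = 9/2.

9/2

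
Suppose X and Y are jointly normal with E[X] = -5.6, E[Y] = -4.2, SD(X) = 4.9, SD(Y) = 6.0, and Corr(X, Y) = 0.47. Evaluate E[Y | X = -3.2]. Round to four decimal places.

-2.8188

E[Y | X=x] = μ_Y + ρ(σ_Y/σ_X)(x − μ_X) for jointly normal variables.
E[Y | X=-3.2] = -4.2 + (0.47)·(6.0/4.9)·(-3.2 − (-5.6)) = -4.2 + (0.57551)·(2.4) = -2.8188.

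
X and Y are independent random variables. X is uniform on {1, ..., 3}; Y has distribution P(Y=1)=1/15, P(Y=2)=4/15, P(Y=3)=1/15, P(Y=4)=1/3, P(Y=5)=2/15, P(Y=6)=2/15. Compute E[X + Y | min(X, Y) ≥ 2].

P(min(X, Y) ≥ 2) = 28/45.
Summing (X+Y)·P(x,y) over outcomes with min(X, Y) ≥ 2 gives 176/45.
E[X + Y | min(X, Y) ≥ 2] = (176/45) / (28/45) = 44/7.

44/7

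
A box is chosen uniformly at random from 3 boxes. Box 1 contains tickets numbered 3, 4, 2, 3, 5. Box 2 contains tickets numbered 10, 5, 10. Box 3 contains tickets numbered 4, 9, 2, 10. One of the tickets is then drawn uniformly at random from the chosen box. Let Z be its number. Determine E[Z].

E[Z | box 1] = (3+4+2+3+5)/5 = 17/5.
E[Z | box 2] = (10+5+10)/3 = 25/3.
E[Z | box 3] = (4+9+2+10)/4 = 25/4.
E[Z] = (1/3)·(17/5) + (1/3)·(25/3) + (1/3)·(25/4) = 1079/180.

1079/180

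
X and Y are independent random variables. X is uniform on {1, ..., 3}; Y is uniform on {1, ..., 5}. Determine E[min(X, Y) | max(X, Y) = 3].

9/5

P(max(X, Y) = 3) = 1/3.
Summing min(X,Y)·P(x,y) over outcomes with max(X, Y) = 3 gives 3/5.
E[min(X, Y) | max(X, Y) = 3] = (3/5) / (1/3) = 9/5.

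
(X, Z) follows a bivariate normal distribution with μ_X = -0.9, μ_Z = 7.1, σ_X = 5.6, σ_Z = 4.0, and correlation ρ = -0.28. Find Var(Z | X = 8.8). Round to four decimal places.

14.7456

For a bivariate normal, Var(Z | X=x) = σ_Z²(1 − ρ²).
Var(Z | X=8.8) = (4.0)²·(1 − (-0.28)²) = 16·0.9216 = 14.7456.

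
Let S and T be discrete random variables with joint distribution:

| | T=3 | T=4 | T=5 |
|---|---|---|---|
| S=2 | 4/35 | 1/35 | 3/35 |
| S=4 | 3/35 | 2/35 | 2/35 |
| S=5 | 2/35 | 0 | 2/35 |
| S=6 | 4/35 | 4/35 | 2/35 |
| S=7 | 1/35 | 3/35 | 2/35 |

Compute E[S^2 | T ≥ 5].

P(T ≥ 5) = 11/35.
Summing S^2·P(S=x,T=y) over the conditioning event gives 264/35.
E[S^2 | T ≥ 5] = (264/35) / (11/35) = 24.

24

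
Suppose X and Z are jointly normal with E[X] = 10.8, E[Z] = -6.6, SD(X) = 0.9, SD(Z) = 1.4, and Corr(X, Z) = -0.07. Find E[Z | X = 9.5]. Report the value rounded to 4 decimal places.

E[Z | X=x] = μ_Z + ρ(σ_Z/σ_X)(x − μ_X) for jointly normal variables.
E[Z | X=9.5] = -6.6 + (-0.07)·(1.4/0.9)·(9.5 − (10.8)) = -6.6 + (-0.10889)·(-1.3) = -6.4584.

-6.4584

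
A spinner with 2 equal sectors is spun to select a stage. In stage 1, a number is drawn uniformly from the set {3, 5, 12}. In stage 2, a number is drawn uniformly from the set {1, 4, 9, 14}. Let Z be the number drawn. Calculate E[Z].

41/6

E[Z | stage 1] = (3+5+12)/3 = 20/3.
E[Z | stage 2] = (1+4+9+14)/4 = 7.
E[Z] = (1/2)·(20/3) + (1/2)·(7) = 41/6.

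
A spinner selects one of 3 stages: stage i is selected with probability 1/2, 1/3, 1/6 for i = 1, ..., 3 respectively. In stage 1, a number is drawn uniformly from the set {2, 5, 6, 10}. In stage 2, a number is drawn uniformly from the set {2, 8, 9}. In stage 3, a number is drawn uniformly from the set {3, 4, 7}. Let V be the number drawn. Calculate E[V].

E[V | stage 1] = (2+5+6+10)/4 = 23/4.
E[V | stage 2] = (2+8+9)/3 = 19/3.
E[V | stage 3] = (3+4+7)/3 = 14/3.
By the law of total expectation,
E[V] = (1/2)·(23/4) + (1/3)·(19/3) + (1/6)·(14/3) = 415/72.

415/72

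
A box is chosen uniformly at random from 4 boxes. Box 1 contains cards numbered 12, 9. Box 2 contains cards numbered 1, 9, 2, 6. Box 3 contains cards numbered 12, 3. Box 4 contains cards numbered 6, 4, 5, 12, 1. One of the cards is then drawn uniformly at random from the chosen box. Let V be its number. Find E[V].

E[V | box 1] = (12+9)/2 = 21/2.
E[V | box 2] = (1+9+2+6)/4 = 9/2.
E[V | box 3] = (12+3)/2 = 15/2.
E[V | box 4] = (6+4+5+12+1)/5 = 28/5.
E[V] = (1/4)·(21/2) + (1/4)·(9/2) + (1/4)·(15/2) + (1/4)·(28/5) = 281/40.

281/40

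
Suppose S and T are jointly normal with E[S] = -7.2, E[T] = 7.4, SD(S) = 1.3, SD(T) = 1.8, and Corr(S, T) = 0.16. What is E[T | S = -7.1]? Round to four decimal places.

For a bivariate normal, E[T | S=x] = μ_T + ρ·(σ_T/σ_S)·(x − μ_S).
E[T | S=-7.1] = 7.4 + (0.16)·(1.8/1.3)·(-7.1 − (-7.2)) = 7.4 + (0.22154)·(0.1) = 7.4222.

7.4222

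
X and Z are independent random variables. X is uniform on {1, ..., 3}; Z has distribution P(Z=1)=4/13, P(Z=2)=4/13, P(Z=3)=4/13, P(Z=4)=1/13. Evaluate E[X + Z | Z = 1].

3

P(Z = 1) = 4/13.
Summing (X+Z)·P(x,y) over outcomes with Z = 1 gives 12/13.
E[X + Z | Z = 1] = (12/13) / (4/13) = 3.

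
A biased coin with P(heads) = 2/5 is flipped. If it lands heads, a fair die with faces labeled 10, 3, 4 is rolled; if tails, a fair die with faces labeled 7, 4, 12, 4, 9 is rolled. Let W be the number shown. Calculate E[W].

E[W | heads] = (10+3+4)/3 = 17/3.
E[W | tails] = (7+4+12+4+9)/5 = 36/5.
By the law of total expectation,
E[W] = (2/5)·(17/3) + (3/5)·(36/5) = 494/75.

494/75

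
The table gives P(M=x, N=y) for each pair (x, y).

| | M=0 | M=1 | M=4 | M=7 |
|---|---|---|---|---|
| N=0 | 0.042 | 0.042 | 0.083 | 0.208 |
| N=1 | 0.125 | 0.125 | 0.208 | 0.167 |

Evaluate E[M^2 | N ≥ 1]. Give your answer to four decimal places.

P(N ≥ 1) = 0.625.
Σ M^2·P over the event = 0·(0.125) + 1·(0.125) + 16·(0.208) + 49·(0.167) = 11.636.
E[M^2 | N ≥ 1] = (11.636) / (0.625) = 18.6176.

18.6176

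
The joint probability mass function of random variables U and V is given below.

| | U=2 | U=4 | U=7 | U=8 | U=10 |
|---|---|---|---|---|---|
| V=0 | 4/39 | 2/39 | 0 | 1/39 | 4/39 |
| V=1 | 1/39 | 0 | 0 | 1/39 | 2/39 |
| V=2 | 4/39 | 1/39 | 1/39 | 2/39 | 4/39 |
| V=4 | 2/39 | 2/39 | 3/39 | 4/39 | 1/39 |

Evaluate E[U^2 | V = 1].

P(V = 1) = 4/39.
Summing U^2·P(U=x,V=y) over the conditioning event gives 268/39.
E[U^2 | V = 1] = (268/39) / (4/39) = 67.

67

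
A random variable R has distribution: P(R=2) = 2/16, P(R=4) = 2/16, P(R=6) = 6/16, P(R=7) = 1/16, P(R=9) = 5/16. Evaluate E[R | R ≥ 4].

P(R ≥ 4) = 7/8.
Σ over the event: 4·1/8 + 6·3/8 + 7·1/16 + 9·5/16 = 6.
E[R | R ≥ 4] = (6) / (7/8) = 48/7.

48/7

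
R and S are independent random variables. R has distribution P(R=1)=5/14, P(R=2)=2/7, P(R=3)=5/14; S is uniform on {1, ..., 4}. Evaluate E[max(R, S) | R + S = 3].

2

P(R + S = 3) = 9/56.
Summing max(R,S)·P(x,y) over outcomes with R + S = 3 gives 9/28.
E[max(R, S) | R + S = 3] = (9/28) / (9/56) = 2.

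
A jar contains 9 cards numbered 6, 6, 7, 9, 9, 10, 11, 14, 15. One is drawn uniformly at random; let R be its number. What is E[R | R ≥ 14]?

29/2

P(R ≥ 14) = 2/9.
Σ over the event: 14·1/9 + 15·1/9 = 29/9.
E[R | R ≥ 14] = (29/9) / (2/9) = 29/2.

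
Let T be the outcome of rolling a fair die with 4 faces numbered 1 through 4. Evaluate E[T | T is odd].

Given T is odd, T is equally likely to be any of {1, 3}.
E[T | T is odd] = (1 + 3) / 2 = 2.

2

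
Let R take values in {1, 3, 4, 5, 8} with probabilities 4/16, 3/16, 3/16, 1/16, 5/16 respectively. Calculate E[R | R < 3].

1

P(R < 3) = 1/4.
Σ over the event: 1·1/4 = 1/4.
E[R | R < 3] = (1/4) / (1/4) = 1.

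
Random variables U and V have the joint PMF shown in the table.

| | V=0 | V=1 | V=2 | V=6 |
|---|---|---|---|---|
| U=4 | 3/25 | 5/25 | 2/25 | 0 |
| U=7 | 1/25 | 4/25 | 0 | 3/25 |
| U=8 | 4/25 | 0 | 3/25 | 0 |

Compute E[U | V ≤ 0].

P(V ≤ 0) = 8/25.
Σ U·P over the event = 4·(3/25) + 7·(1/25) + 8·(4/25) = 51/25.
E[U | V ≤ 0] = (51/25) / (8/25) = 51/8.

51/8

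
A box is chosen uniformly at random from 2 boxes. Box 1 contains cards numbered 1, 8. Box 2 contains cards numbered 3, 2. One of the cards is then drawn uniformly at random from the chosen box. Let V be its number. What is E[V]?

7/2

E[V | box 1] = (1+8)/2 = 9/2.
E[V | box 2] = (3+2)/2 = 5/2.
E[V] = (1/2)·(9/2) + (1/2)·(5/2) = 7/2.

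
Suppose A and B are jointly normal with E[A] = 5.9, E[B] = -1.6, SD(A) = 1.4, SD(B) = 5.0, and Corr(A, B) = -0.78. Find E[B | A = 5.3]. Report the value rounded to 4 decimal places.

The regression of B on A has slope ρ·σ_B/σ_A and passes through (μ_A, μ_B).
E[B | A=5.3] = -1.6 + (-0.78)·(5.0/1.4)·(5.3 − (5.9)) = -1.6 + (-2.7857)·(-0.6) = 0.0714.

0.0714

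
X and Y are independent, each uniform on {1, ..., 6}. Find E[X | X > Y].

P(X > Y) = 5/12.
Summing X·P(x,y) over outcomes with X > Y gives 35/18.
E[X | X > Y] = (35/18) / (5/12) = 14/3.

14/3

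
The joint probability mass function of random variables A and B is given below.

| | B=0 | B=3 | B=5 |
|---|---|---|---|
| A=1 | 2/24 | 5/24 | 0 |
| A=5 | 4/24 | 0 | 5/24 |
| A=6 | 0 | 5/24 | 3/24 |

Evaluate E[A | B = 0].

11/3

P(B = 0) = 1/4.
Σ A·P over the event = 1·(2/24) + 5·(4/24) = 11/12.
E[A | B = 0] = (11/12) / (1/4) = 11/3.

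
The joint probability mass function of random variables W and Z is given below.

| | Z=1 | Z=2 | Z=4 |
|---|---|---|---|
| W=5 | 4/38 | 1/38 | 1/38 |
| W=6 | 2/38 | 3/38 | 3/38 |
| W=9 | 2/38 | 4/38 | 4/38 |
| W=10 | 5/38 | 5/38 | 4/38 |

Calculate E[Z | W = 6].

5/2

P(W = 6) = 4/19.
Σ Z·P over the event = 1·(2/38) + 2·(3/38) + 4·(3/38) = 10/19.
E[Z | W = 6] = (10/19) / (4/19) = 5/2.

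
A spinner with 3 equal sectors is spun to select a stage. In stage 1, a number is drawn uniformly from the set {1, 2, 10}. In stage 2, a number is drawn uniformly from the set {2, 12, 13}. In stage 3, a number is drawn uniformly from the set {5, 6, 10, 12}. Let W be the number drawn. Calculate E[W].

E[W | stage 1] = (1+2+10)/3 = 13/3.
E[W | stage 2] = (2+12+13)/3 = 9.
E[W | stage 3] = (5+6+10+12)/4 = 33/4.
E[W] = (1/3)·(13/3) + (1/3)·(9) + (1/3)·(33/4) = 259/36.

259/36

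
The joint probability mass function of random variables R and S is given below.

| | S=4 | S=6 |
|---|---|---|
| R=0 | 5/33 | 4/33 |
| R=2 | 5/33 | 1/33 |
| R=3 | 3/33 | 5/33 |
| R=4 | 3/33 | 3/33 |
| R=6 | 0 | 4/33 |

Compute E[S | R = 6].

P(R = 6) = 4/33.
Σ S·P over the event = 6·(4/33) = 8/11.
E[S | R = 6] = (8/11) / (4/33) = 6.

6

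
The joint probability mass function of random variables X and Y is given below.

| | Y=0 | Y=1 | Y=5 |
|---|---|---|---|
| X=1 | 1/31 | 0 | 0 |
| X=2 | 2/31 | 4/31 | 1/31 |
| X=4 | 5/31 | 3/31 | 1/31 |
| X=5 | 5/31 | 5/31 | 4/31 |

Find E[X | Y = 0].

50/13

P(Y = 0) = 13/31.
Σ X·P over the event = 1·(1/31) + 2·(2/31) + 4·(5/31) + 5·(5/31) = 50/31.
E[X | Y = 0] = (50/31) / (13/31) = 50/13.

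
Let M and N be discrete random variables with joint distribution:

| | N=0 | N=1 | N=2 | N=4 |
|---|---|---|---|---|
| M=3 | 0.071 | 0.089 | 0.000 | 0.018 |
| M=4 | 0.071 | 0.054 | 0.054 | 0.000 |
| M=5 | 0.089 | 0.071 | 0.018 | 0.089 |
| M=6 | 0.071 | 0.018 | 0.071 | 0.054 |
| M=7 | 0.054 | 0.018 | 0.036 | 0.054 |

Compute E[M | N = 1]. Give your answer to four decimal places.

4.2880

P(N = 1) = 0.250.
Σ M·P over the event = 3·(0.089) + 4·(0.054) + 5·(0.071) + 6·(0.018) + 7·(0.018) = 1.072.
E[M | N = 1] = (1.072) / (0.250) = 4.2880.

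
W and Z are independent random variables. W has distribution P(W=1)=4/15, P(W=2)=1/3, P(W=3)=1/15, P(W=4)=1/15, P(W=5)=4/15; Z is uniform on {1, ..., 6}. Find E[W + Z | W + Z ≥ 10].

94/9

P(W + Z ≥ 10) = 1/10.
Summing (W+Z)·P(x,y) over outcomes with W + Z ≥ 10 gives 47/45.
E[W + Z | W + Z ≥ 10] = (47/45) / (1/10) = 94/9.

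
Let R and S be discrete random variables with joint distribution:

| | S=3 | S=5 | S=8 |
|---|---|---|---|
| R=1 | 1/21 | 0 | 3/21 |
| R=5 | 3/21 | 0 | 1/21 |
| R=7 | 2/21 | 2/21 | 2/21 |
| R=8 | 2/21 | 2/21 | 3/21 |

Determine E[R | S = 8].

46/9

P(S = 8) = 3/7.
Σ R·P over the event = 1·(3/21) + 5·(1/21) + 7·(2/21) + 8·(3/21) = 46/21.
E[R | S = 8] = (46/21) / (3/7) = 46/9.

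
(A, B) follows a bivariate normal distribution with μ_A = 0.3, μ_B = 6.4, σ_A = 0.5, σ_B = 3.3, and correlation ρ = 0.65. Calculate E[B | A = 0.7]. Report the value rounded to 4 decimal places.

8.1160

The regression of B on A has slope ρ·σ_B/σ_A and passes through (μ_A, μ_B).
E[B | A=0.7] = 6.4 + (0.65)·(3.3/0.5)·(0.7 − (0.3)) = 6.4 + (4.29)·(0.4) = 8.1160.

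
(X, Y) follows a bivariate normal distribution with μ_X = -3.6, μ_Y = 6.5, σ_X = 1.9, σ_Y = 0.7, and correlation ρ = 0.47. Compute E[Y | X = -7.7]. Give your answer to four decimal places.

For a bivariate normal, E[Y | X=x] = μ_Y + ρ·(σ_Y/σ_X)·(x − μ_X).
E[Y | X=-7.7] = 6.5 + (0.47)·(0.7/1.9)·(-7.7 − (-3.6)) = 6.5 + (0.173158)·(-4.1) = 5.7901.

5.7901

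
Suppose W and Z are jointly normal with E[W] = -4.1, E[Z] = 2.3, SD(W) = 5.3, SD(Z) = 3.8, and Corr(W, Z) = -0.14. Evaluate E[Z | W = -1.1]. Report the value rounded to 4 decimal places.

1.9989

The regression of Z on W has slope ρ·σ_Z/σ_W and passes through (μ_W, μ_Z).
E[Z | W=-1.1] = 2.3 + (-0.14)·(3.8/5.3)·(-1.1 − (-4.1)) = 2.3 + (-0.10038)·(3) = 1.9989.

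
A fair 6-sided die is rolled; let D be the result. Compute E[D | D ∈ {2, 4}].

3

P(D ∈ {2, 4}) = 1/3.
Σ over the event: 2·1/6 + 4·1/6 = 1.
E[D | D ∈ {2, 4}] = (1) / (1/3) = 3.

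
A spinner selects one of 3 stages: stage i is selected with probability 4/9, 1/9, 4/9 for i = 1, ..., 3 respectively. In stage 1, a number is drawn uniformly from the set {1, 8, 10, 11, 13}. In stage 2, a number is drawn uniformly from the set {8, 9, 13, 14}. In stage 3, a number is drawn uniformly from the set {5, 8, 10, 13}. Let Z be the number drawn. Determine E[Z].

407/45

E[Z | stage 1] = (1+8+10+11+13)/5 = 43/5.
E[Z | stage 2] = (8+9+13+14)/4 = 11.
E[Z | stage 3] = (5+8+10+13)/4 = 9.
By the law of total expectation,
E[Z] = (4/9)·(43/5) + (1/9)·(11) + (4/9)·(9) = 407/45.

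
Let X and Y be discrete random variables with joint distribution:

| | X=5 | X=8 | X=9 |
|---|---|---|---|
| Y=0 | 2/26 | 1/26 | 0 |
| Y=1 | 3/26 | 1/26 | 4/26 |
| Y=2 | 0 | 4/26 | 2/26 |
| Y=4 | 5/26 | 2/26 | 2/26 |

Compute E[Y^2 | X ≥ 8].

93/16

P(X ≥ 8) = 8/13.
Summing Y^2·P(X=x,Y=y) over the conditioning event gives 93/26.
E[Y^2 | X ≥ 8] = (93/26) / (8/13) = 93/16.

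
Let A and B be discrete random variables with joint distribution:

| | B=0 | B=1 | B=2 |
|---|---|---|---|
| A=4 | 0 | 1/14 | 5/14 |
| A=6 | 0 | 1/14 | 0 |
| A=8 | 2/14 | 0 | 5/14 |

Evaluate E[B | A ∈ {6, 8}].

11/8

P(A ∈ {6, 8}) = 4/7.
Summing B·P(A=x,B=y) over the conditioning event gives 11/14.
E[B | A ∈ {6, 8}] = (11/14) / (4/7) = 11/8.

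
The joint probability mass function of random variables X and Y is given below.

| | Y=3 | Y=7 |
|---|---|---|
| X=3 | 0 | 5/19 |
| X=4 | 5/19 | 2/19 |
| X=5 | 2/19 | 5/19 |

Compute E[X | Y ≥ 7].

4

P(Y ≥ 7) = 12/19.
Σ X·P over the event = 3·(5/19) + 4·(2/19) + 5·(5/19) = 48/19.
E[X | Y ≥ 7] = (48/19) / (12/19) = 4.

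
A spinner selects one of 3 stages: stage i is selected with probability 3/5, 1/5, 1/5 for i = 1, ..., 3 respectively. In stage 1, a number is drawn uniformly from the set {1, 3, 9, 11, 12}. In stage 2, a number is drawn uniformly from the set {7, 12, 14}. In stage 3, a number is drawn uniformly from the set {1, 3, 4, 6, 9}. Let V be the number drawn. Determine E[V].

E[V | stage 1] = (1+3+9+11+12)/5 = 36/5.
E[V | stage 2] = (7+12+14)/3 = 11.
E[V | stage 3] = (1+3+4+6+9)/5 = 23/5.
By the law of total expectation,
E[V] = (3/5)·(36/5) + (1/5)·(11) + (1/5)·(23/5) = 186/25.

186/25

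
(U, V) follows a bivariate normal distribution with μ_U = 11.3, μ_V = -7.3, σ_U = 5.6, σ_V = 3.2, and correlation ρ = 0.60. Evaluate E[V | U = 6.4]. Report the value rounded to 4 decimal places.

-8.9800

E[V | U=x] = μ_V + ρ(σ_V/σ_U)(x − μ_U) for jointly normal variables.
E[V | U=6.4] = -7.3 + (0.60)·(3.2/5.6)·(6.4 − (11.3)) = -7.3 + (0.34286)·(-4.9) = -8.9800.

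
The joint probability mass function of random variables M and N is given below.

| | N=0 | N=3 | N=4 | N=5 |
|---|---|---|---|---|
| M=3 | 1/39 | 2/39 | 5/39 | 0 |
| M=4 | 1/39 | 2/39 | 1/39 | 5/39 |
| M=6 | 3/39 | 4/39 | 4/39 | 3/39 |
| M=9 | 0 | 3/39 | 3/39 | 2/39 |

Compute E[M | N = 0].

5

P(N = 0) = 5/39.
Σ M·P over the event = 3·(1/39) + 4·(1/39) + 6·(3/39) = 25/39.
E[M | N = 0] = (25/39) / (5/39) = 5.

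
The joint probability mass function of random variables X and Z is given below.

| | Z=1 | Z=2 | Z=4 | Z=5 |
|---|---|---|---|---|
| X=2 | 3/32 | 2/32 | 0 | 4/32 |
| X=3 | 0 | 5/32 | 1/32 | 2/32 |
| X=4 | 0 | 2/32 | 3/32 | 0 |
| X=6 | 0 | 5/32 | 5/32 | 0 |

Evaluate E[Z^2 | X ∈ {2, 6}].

211/19

P(X ∈ {2, 6}) = 19/32.
Summing Z^2·P(X=x,Z=y) over the conditioning event gives 211/32.
E[Z^2 | X ∈ {2, 6}] = (211/32) / (19/32) = 211/19.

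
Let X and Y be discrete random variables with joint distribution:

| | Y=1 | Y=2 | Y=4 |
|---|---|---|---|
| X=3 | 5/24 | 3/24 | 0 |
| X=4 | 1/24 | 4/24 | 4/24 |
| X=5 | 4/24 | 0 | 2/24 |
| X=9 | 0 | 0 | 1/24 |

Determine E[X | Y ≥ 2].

P(Y ≥ 2) = 7/12.
Σ X·P over the event = 3·(3/24) + 4·(4/24) + 4·(4/24) + 5·(2/24) + 9·(1/24) = 5/2.
E[X | Y ≥ 2] = (5/2) / (7/12) = 30/7.

30/7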